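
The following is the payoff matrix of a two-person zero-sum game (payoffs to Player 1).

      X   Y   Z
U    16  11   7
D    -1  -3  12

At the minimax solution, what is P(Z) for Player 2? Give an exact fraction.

Row minima: U → 7, D → -3; maximin = 7.
Column maxima: X → 16, Y → 11, Z → 12; minimax = 11.
7 ≠ 11, so there is no saddle point; optimal play is mixed.
X is strictly dominated by Y (it gives Player 1 strictly more in every row), so Player 2 never plays it.
On the remaining 2×2 (U, D vs Y, Z):
Let Player 1 play U with probability p. Expected payoff against Y: 11p + (-3)(1−p) = 14p − 3; against Z: 7p + 12(1−p) = −5p + 12.
Setting these equal: 14p − 3 = −5p + 12 ⇒ 19p = 15 ⇒ p = 15/19, and the value is (14)·(15/19) − 3 = 153/19.
For Player 2: with q = P(Y), equating U's and D's payoffs gives 4q + 7 = −15q + 12 ⇒ q = 5/19.

14/19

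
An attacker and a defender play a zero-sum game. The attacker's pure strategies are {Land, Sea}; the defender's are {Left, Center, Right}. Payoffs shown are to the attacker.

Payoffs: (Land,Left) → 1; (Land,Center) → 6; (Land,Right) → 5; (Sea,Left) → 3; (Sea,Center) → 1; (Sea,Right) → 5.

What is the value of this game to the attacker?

Row minima: Land → 1, Sea → 1; maximin = 1.
Column maxima: Left → 3, Center → 6, Right → 5; minimax = 3.
1 ≠ 3, so there is no saddle point; optimal play is mixed.
Right is strictly dominated by Left (it gives the attacker strictly more in every row), so the defender never plays it.
On the remaining 2×2 (Land, Sea vs Left, Center):
Let the attacker play Land with probability p. Expected payoff against Left: 1p + 3(1−p) = −2p + 3; against Center: 6p + 1(1−p) = 5p + 1.
Setting these equal: −2p + 3 = 5p + 1 ⇒ −7p = -2 ⇒ p = 2/7, and the value is (-2)·(2/7) + 3 = 17/7.
For the defender: with q = P(Left), equating Land's and Sea's payoffs gives −5q + 6 = 2q + 1 ⇒ q = 5/7.

17/7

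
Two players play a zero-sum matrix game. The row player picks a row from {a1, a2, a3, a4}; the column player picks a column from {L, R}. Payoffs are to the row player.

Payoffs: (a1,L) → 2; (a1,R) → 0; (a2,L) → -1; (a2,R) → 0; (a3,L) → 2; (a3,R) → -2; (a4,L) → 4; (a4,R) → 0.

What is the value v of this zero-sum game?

0

Row minima: a1 → 0, a2 → -1, a3 → -2, a4 → 0; maximin = 0.
Column maxima: L → 4, R → 0; minimax = 0.
Since maximin = minimax = 0, there is a saddle point and the value is 0.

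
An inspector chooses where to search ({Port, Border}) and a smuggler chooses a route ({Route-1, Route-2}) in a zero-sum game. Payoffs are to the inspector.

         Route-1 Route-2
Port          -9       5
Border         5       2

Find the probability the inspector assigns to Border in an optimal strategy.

Row minima: Port → -9, Border → 2; maximin = 2.
Column maxima: Route-1 → 5, Route-2 → 5; minimax = 5.
2 ≠ 5, so there is no saddle point; optimal play is mixed.
Let the inspector play Port with probability p. Expected payoff against Route-1: (-9)p + 5(1−p) = −14p + 5; against Route-2: 5p + 2(1−p) = 3p + 2.
Setting these equal: −14p + 5 = 3p + 2 ⇒ −17p = -3 ⇒ p = 3/17, and the value is (-14)·(3/17) + 5 = 43/17.
For the smuggler: with q = P(Route-1), equating Port's and Border's payoffs gives −14q + 5 = 3q + 2 ⇒ q = 3/17.

14/17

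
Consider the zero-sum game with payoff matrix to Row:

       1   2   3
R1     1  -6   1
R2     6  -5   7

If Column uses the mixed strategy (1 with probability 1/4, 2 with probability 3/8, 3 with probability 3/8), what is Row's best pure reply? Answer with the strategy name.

R2

Expected payoff of R1: (1/4)·1 + (3/8)·(-6) + (3/8)·1 = -13/8.
Expected payoff of R2: (1/4)·6 + (3/8)·(-5) + (3/8)·7 = 9/4.
The largest is 9/4, so Row's best response is R2.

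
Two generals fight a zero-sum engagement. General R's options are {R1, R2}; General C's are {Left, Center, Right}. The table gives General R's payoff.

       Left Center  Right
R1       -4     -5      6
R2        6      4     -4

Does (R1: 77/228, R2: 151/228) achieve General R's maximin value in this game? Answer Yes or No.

No

Against Left this mix gives (77/228)·(-4) + (151/228)·6 = 299/114.
Against Center this mix gives (77/228)·(-5) + (151/228)·4 = 73/76.
Against Right this mix gives (77/228)·6 + (151/228)·(-4) = -71/114.
General C will play Right, holding General R to -71/114. Shifting weight toward the row that does better against Right would raise this floor (the equalizing mix achieves 4/19 against both Right and Center), so the proposed strategy is not optimal.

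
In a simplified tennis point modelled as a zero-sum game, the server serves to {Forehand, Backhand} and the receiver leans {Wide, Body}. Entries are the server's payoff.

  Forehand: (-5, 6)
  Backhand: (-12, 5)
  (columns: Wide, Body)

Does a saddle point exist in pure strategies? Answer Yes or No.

Yes

Row minima: Forehand → -5, Backhand → -12; maximin = -5.
Column maxima: Wide → -5, Body → 6; minimax = -5.
maximin = minimax = -5, so a saddle point exists.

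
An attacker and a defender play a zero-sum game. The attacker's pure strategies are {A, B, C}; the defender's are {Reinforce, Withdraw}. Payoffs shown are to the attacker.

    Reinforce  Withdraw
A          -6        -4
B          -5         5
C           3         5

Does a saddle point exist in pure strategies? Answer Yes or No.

Yes

Row minima: A → -6, B → -5, C → 3; maximin = 3.
Column maxima: Reinforce → 3, Withdraw → 5; minimax = 3.
maximin = minimax = 3, so a saddle point exists.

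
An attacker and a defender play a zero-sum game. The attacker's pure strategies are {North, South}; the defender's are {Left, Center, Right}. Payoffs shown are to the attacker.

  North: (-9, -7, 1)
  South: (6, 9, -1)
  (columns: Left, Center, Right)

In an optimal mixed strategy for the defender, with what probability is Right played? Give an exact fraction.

15/17

Row minima: North → -9, South → -1; maximin = -1.
Column maxima: Left → 6, Center → 9, Right → 1; minimax = 1.
-1 ≠ 1, so there is no saddle point; optimal play is mixed.
Center is strictly dominated by Left (it gives the attacker strictly more in every row), so the defender never plays it.
On the remaining 2×2 (North, South vs Left, Right):
Let the attacker play North with probability p. Expected payoff against Left: (-9)p + 6(1−p) = −15p + 6; against Right: 1p + (-1)(1−p) = 2p − 1.
Setting these equal: −15p + 6 = 2p − 1 ⇒ −17p = -7 ⇒ p = 7/17, and the value is (-15)·(7/17) + 6 = -3/17.
For the defender: with q = P(Left), equating North's and South's payoffs gives −10q + 1 = 7q − 1 ⇒ q = 2/17.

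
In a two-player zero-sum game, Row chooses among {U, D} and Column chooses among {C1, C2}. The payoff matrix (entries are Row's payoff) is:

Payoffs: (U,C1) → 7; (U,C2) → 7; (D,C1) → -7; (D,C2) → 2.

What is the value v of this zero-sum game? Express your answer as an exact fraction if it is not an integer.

Row minima: U → 7, D → -7; maximin = 7.
Column maxima: C1 → 7, C2 → 7; minimax = 7.
Since maximin = minimax = 7, there is a saddle point and the value is 7.

7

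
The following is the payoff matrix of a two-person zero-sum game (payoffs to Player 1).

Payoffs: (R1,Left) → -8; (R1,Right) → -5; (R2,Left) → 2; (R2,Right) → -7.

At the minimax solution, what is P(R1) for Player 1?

3/4

Row minima: R1 → -8, R2 → -7; maximin = -7.
Column maxima: Left → 2, Right → -5; minimax = -5.
-7 ≠ -5, so there is no saddle point; optimal play is mixed.
Let Player 1 play R1 with probability p. Expected payoff against Left: (-8)p + 2(1−p) = −10p + 2; against Right: (-5)p + (-7)(1−p) = 2p − 7.
Setting these equal: −10p + 2 = 2p − 7 ⇒ −12p = -9 ⇒ p = 3/4, and the value is (-10)·(3/4) + 2 = -11/2.
For Player 2: with q = P(Left), equating R1's and R2's payoffs gives −3q − 5 = 9q − 7 ⇒ q = 1/6.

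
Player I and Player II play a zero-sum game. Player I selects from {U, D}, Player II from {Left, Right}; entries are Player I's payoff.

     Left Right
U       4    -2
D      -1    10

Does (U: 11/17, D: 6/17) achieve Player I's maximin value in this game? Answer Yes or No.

Against Left this mix gives (11/17)·4 + (6/17)·(-1) = 38/17.
Against Right this mix gives (11/17)·(-2) + (6/17)·10 = 38/17.
All of Player II's active replies (Left, Right) yield 38/17, and no column does worse for Player I. The mix makes Player II indifferent and guarantees 38/17, so it is optimal.

Yes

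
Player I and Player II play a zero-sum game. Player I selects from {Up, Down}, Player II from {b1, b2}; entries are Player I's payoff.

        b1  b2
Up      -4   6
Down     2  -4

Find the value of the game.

-1/4

Row minima: Up → -4, Down → -4; maximin = -4.
Column maxima: b1 → 2, b2 → 6; minimax = 2.
-4 ≠ 2, so there is no saddle point; optimal play is mixed.
Let Player I play Up with probability p. Expected payoff against b1: (-4)p + 2(1−p) = −6p + 2; against b2: 6p + (-4)(1−p) = 10p − 4.
Setting these equal: −6p + 2 = 10p − 4 ⇒ −16p = -6 ⇒ p = 3/8, and the value is (-6)·(3/8) + 2 = -1/4.
For Player II: with q = P(b1), equating Up's and Down's payoffs gives −10q + 6 = 6q − 4 ⇒ q = 5/8.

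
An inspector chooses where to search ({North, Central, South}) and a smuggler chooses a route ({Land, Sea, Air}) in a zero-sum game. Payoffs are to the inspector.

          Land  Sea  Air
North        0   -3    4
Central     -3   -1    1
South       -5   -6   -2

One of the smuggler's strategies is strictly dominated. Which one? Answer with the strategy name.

Land holds the inspector's payoff strictly below Air in every row: 0 < 4, -3 < 1, -5 < -2.
So Air is strictly dominated for the smuggler.

Air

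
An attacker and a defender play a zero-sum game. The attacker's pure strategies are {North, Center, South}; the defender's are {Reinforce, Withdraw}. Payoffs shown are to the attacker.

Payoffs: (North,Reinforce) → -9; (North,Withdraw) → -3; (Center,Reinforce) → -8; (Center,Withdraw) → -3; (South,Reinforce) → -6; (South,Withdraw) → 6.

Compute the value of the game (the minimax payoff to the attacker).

-6

Row minima: North → -9, Center → -8, South → -6; maximin = -6.
Column maxima: Reinforce → -6, Withdraw → 6; minimax = -6.
Since maximin = minimax = -6, there is a saddle point and the value is -6.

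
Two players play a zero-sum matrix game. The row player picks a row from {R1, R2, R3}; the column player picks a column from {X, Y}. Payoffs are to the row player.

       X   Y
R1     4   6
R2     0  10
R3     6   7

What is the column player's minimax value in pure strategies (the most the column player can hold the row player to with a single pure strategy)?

Column maxima: X → 6, Y → 10.
The smallest of these is 6.

6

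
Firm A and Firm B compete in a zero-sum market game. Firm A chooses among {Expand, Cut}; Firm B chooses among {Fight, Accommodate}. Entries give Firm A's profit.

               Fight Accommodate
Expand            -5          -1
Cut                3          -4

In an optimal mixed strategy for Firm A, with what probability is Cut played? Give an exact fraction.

4/11

Row minima: Expand → -5, Cut → -4; maximin = -4.
Column maxima: Fight → 3, Accommodate → -1; minimax = -1.
-4 ≠ -1, so there is no saddle point; optimal play is mixed.
Let Firm A play Expand with probability p. Expected payoff against Fight: (-5)p + 3(1−p) = −8p + 3; against Accommodate: (-1)p + (-4)(1−p) = 3p − 4.
Setting these equal: −8p + 3 = 3p − 4 ⇒ −11p = -7 ⇒ p = 7/11, and the value is (-8)·(7/11) + 3 = -23/11.
For Firm B: with q = P(Fight), equating Expand's and Cut's payoffs gives −4q − 1 = 7q − 4 ⇒ q = 3/11.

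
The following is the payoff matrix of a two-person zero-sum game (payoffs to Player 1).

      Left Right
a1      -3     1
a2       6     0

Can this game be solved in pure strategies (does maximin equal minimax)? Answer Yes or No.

No

Row minima: a1 → -3, a2 → 0; maximin = 0.
Column maxima: Left → 6, Right → 1; minimax = 1.
0 ≠ 1, so no pure-strategy equilibrium exists.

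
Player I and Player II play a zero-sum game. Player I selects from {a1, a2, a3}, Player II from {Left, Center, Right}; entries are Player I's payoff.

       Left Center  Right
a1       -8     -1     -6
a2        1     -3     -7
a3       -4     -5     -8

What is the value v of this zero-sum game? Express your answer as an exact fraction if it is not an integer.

Row minima: a1 → -8, a2 → -7, a3 → -8; maximin = -7.
Column maxima: Left → 1, Center → -1, Right → -6; minimax = -6.
-7 ≠ -6, so there is no saddle point; optimal play is mixed.
a3 is strictly dominated by a2, so Player I never plays it.
Center is strictly dominated by Right (it gives Player I strictly more in every row), so Player II never plays it.
On the remaining 2×2 (a1, a2 vs Left, Right):
Let Player I play a1 with probability p. Expected payoff against Left: (-8)p + 1(1−p) = −9p + 1; against Right: (-6)p + (-7)(1−p) = p − 7.
Setting these equal: −9p + 1 = p − 7 ⇒ −10p = -8 ⇒ p = 4/5, and the value is (-9)·(4/5) + 1 = -31/5.
For Player II: with q = P(Left), equating a1's and a2's payoffs gives −2q − 6 = 8q − 7 ⇒ q = 1/10.

-31/5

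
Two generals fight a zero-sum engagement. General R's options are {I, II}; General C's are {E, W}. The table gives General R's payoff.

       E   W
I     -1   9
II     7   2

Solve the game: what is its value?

Row minima: I → -1, II → 2; maximin = 2.
Column maxima: E → 7, W → 9; minimax = 7.
2 ≠ 7, so there is no saddle point; optimal play is mixed.
Let General R play I with probability p. Expected payoff against E: (-1)p + 7(1−p) = −8p + 7; against W: 9p + 2(1−p) = 7p + 2.
Setting these equal: −8p + 7 = 7p + 2 ⇒ −15p = -5 ⇒ p = 1/3, and the value is (-8)·(1/3) + 7 = 13/3.
For General C: with q = P(E), equating I's and II's payoffs gives −10q + 9 = 5q + 2 ⇒ q = 7/15.

13/3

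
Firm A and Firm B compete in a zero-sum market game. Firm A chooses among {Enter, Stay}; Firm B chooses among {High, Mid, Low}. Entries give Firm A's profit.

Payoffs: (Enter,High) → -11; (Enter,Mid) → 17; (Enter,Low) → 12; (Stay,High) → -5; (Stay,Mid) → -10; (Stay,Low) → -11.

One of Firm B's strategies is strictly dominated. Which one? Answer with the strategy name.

Mid

Low holds Firm A's payoff strictly below Mid in every row: 12 < 17, -11 < -10.
So Mid is strictly dominated for Firm B.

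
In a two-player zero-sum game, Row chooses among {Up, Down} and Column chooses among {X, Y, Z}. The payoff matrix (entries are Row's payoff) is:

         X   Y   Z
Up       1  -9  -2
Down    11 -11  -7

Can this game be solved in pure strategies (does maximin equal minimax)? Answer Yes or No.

Yes

Row minima: Up → -9, Down → -11; maximin = -9.
Column maxima: X → 11, Y → -9, Z → -2; minimax = -9.
maximin = minimax = -9, so a saddle point exists.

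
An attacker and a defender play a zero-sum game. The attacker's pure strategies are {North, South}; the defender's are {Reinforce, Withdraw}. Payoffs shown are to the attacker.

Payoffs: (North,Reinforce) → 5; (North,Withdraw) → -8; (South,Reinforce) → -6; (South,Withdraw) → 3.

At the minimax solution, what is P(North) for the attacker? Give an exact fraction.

Row minima: North → -8, South → -6; maximin = -6.
Column maxima: Reinforce → 5, Withdraw → 3; minimax = 3.
-6 ≠ 3, so there is no saddle point; optimal play is mixed.
Let the attacker play North with probability p. Expected payoff against Reinforce: 5p + (-6)(1−p) = 11p − 6; against Withdraw: (-8)p + 3(1−p) = −11p + 3.
Setting these equal: 11p − 6 = −11p + 3 ⇒ 22p = 9 ⇒ p = 9/22, and the value is (11)·(9/22) − 6 = -3/2.
For the defender: with q = P(Reinforce), equating North's and South's payoffs gives 13q − 8 = −9q + 3 ⇒ q = 1/2.

9/22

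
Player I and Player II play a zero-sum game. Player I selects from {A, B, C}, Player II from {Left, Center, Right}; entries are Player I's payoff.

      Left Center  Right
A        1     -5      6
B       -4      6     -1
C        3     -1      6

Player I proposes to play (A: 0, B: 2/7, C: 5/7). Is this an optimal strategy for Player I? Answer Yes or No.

Against Left this mix gives (2/7)·(-4) + (5/7)·3 = 1.
Against Center this mix gives (2/7)·6 + (5/7)·(-1) = 1.
Against Right this mix gives (2/7)·(-1) + (5/7)·6 = 4.
All of Player II's active replies (Left, Center) yield 1, and no column does worse for Player I. The mix makes Player II indifferent and guarantees 1, so it is optimal.

Yes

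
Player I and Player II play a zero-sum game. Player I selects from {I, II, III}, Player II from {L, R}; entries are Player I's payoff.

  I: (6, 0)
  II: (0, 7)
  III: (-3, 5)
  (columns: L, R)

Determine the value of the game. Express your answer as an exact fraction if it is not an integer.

Row minima: I → 0, II → 0, III → -3; maximin = 0.
Column maxima: L → 6, R → 7; minimax = 6.
0 ≠ 6, so there is no saddle point; optimal play is mixed.
III is strictly dominated by II, so Player I never plays it.
On the remaining 2×2 (I, II vs L, R):
Let Player I play I with probability p. Expected payoff against L: 6p + 0(1−p) = 6p; against R: 0p + 7(1−p) = −7p + 7.
Setting these equal: 6p = −7p + 7 ⇒ 13p = 7 ⇒ p = 7/13, and the value is (6)·(7/13) = 42/13.
For Player II: with q = P(L), equating I's and II's payoffs gives 6q = −7q + 7 ⇒ q = 7/13.

42/13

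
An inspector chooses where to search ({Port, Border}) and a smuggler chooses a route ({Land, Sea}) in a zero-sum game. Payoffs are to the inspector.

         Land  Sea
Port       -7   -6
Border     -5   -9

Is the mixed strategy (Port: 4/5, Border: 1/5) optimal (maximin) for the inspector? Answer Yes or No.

Against Land this mix gives (4/5)·(-7) + (1/5)·(-5) = -33/5.
Against Sea this mix gives (4/5)·(-6) + (1/5)·(-9) = -33/5.
All of the smuggler's active replies (Land, Sea) yield -33/5, and no column does worse for the inspector. The mix makes the smuggler indifferent and guarantees -33/5, so it is optimal.

Yes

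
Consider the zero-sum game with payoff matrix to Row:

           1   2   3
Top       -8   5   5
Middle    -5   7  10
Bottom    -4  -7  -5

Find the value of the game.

-21/5

Row minima: Top → -8, Middle → -5, Bottom → -7; maximin = -5.
Column maxima: 1 → -4, 2 → 7, 3 → 10; minimax = -4.
-5 ≠ -4, so there is no saddle point; optimal play is mixed.
Top is strictly dominated by Middle, so Row never plays it.
With Top eliminated, 3 is strictly dominated by 2 (it gives Row strictly more in every remaining row), so Column never plays it.
On the remaining 2×2 (Middle, Bottom vs 1, 2):
Let Row play Middle with probability p. Expected payoff against 1: (-5)p + (-4)(1−p) = −p − 4; against 2: 7p + (-7)(1−p) = 14p − 7.
Setting these equal: −p − 4 = 14p − 7 ⇒ −15p = -3 ⇒ p = 1/5, and the value is (-1)·(1/5) − 4 = -21/5.
For Column: with q = P(1), equating Middle's and Bottom's payoffs gives −12q + 7 = 3q − 7 ⇒ q = 14/15.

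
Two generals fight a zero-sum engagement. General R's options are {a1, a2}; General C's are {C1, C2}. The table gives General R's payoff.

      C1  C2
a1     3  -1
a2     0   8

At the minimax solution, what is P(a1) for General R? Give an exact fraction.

Row minima: a1 → -1, a2 → 0; maximin = 0.
Column maxima: C1 → 3, C2 → 8; minimax = 3.
0 ≠ 3, so there is no saddle point; optimal play is mixed.
Let General R play a1 with probability p. Expected payoff against C1: 3p + 0(1−p) = 3p; against C2: (-1)p + 8(1−p) = −9p + 8.
Setting these equal: 3p = −9p + 8 ⇒ 12p = 8 ⇒ p = 2/3, and the value is (3)·(2/3) = 2.
For General C: with q = P(C1), equating a1's and a2's payoffs gives 4q − 1 = −8q + 8 ⇒ q = 3/4.

2/3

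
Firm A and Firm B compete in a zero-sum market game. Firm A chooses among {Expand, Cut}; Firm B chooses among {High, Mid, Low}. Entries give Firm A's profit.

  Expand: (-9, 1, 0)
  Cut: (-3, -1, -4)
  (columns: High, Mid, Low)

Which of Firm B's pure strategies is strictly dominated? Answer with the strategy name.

Mid

High holds Firm A's payoff strictly below Mid in every row: -9 < 1, -3 < -1.
So Mid is strictly dominated for Firm B.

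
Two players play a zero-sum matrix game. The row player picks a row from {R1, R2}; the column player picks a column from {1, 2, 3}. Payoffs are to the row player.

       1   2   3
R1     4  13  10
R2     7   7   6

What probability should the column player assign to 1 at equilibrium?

Row minima: R1 → 4, R2 → 6; maximin = 6.
Column maxima: 1 → 7, 2 → 13, 3 → 10; minimax = 7.
6 ≠ 7, so there is no saddle point; optimal play is mixed.
2 is strictly dominated by 3 (it gives the row player strictly more in every row), so the column player never plays it.
On the remaining 2×2 (R1, R2 vs 1, 3):
Let the row player play R1 with probability p. Expected payoff against 1: 4p + 7(1−p) = −3p + 7; against 3: 10p + 6(1−p) = 4p + 6.
Setting these equal: −3p + 7 = 4p + 6 ⇒ −7p = -1 ⇒ p = 1/7, and the value is (-3)·(1/7) + 7 = 46/7.
For the column player: with q = P(1), equating R1's and R2's payoffs gives −6q + 10 = q + 6 ⇒ q = 4/7.

4/7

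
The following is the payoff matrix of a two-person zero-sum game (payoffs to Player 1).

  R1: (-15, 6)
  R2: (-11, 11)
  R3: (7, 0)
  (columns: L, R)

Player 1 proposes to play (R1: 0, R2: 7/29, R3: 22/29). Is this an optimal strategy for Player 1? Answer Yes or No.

Against L this mix gives (7/29)·(-11) + (22/29)·7 = 77/29.
Against R this mix gives (7/29)·11 + (22/29)·0 = 77/29.
All of Player 2's active replies (L, R) yield 77/29, and no column does worse for Player 1. The mix makes Player 2 indifferent and guarantees 77/29, so it is optimal.

Yes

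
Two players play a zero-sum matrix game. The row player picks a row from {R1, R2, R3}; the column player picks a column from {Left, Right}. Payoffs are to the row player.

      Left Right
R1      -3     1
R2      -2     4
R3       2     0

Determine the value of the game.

Row minima: R1 → -3, R2 → -2, R3 → 0; maximin = 0.
Column maxima: Left → 2, Right → 4; minimax = 2.
0 ≠ 2, so there is no saddle point; optimal play is mixed.
R1 is strictly dominated by R2, so the row player never plays it.
On the remaining 2×2 (R2, R3 vs Left, Right):
Let the row player play R2 with probability p. Expected payoff against Left: (-2)p + 2(1−p) = −4p + 2; against Right: 4p + 0(1−p) = 4p.
Setting these equal: −4p + 2 = 4p ⇒ −8p = -2 ⇒ p = 1/4, and the value is (-4)·(1/4) + 2 = 1.
For the column player: with q = P(Left), equating R2's and R3's payoffs gives −6q + 4 = 2q ⇒ q = 1/2.

1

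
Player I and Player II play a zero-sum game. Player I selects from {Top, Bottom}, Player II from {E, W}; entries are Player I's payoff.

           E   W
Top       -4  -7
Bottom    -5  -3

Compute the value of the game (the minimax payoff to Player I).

Row minima: Top → -7, Bottom → -5; maximin = -5.
Column maxima: E → -4, W → -3; minimax = -4.
-5 ≠ -4, so there is no saddle point; optimal play is mixed.
Let Player I play Top with probability p. Expected payoff against E: (-4)p + (-5)(1−p) = p − 5; against W: (-7)p + (-3)(1−p) = −4p − 3.
Setting these equal: p − 5 = −4p − 3 ⇒ 5p = 2 ⇒ p = 2/5, and the value is (1)·(2/5) − 5 = -23/5.
For Player II: with q = P(E), equating Top's and Bottom's payoffs gives 3q − 7 = −2q − 3 ⇒ q = 4/5.

-23/5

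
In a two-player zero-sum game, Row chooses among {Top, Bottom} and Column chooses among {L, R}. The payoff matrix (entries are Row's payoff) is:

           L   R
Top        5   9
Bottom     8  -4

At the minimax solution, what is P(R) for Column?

Row minima: Top → 5, Bottom → -4; maximin = 5.
Column maxima: L → 8, R → 9; minimax = 8.
5 ≠ 8, so there is no saddle point; optimal play is mixed.
Let Row play Top with probability p. Expected payoff against L: 5p + 8(1−p) = −3p + 8; against R: 9p + (-4)(1−p) = 13p − 4.
Setting these equal: −3p + 8 = 13p − 4 ⇒ −16p = -12 ⇒ p = 3/4, and the value is (-3)·(3/4) + 8 = 23/4.
For Column: with q = P(L), equating Top's and Bottom's payoffs gives −4q + 9 = 12q − 4 ⇒ q = 13/16.

3/16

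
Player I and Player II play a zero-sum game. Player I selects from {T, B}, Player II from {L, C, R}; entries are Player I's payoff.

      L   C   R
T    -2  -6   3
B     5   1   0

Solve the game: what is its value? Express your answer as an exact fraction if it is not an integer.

Row minima: T → -6, B → 0; maximin = 0.
Column maxima: L → 5, C → 1, R → 3; minimax = 1.
0 ≠ 1, so there is no saddle point; optimal play is mixed.
L is strictly dominated by C (it gives Player I strictly more in every row), so Player II never plays it.
On the remaining 2×2 (T, B vs C, R):
Let Player I play T with probability p. Expected payoff against C: (-6)p + 1(1−p) = −7p + 1; against R: 3p + 0(1−p) = 3p.
Setting these equal: −7p + 1 = 3p ⇒ −10p = -1 ⇒ p = 1/10, and the value is (-7)·(1/10) + 1 = 3/10.
For Player II: with q = P(C), equating T's and B's payoffs gives −9q + 3 = q ⇒ q = 3/10.

3/10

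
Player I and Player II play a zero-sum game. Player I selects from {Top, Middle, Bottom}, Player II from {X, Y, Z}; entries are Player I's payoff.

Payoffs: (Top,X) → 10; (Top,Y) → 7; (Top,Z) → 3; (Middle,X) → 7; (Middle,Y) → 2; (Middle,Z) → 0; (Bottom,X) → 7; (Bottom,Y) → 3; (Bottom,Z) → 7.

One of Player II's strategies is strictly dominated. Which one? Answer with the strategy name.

Y holds Player I's payoff strictly below X in every row: 7 < 10, 2 < 7, 3 < 7.
So X is strictly dominated for Player II.

X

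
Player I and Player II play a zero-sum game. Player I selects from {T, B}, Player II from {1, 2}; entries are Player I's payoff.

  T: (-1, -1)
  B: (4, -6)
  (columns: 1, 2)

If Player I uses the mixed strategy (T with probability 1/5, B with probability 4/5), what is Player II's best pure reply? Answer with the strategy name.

2

If Player II plays 1, Player I's expected payoff is (1/5)·(-1) + (4/5)·4 = 3.
If Player II plays 2, Player I's expected payoff is (1/5)·(-1) + (4/5)·(-6) = -5.
Player II minimizes Player I's payoff; the smallest is -5, so the best response is 2.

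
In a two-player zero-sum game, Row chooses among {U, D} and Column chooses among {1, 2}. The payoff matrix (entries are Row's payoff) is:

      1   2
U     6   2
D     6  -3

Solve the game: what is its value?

2

Row minima: U → 2, D → -3; maximin = 2.
Column maxima: 1 → 6, 2 → 2; minimax = 2.
Since maximin = minimax = 2, there is a saddle point and the value is 2.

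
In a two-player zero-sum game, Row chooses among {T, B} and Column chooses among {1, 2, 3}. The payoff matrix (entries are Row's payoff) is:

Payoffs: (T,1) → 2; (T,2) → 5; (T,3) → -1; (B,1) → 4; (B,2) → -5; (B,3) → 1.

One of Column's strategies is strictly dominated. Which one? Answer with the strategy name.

3 holds Row's payoff strictly below 1 in every row: -1 < 2, 1 < 4.
So 1 is strictly dominated for Column.

1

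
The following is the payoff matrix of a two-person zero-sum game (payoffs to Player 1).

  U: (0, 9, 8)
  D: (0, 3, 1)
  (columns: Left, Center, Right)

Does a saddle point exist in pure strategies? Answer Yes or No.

Yes

Row minima: U → 0, D → 0; maximin = 0.
Column maxima: Left → 0, Center → 9, Right → 8; minimax = 0.
maximin = minimax = 0, so a saddle point exists.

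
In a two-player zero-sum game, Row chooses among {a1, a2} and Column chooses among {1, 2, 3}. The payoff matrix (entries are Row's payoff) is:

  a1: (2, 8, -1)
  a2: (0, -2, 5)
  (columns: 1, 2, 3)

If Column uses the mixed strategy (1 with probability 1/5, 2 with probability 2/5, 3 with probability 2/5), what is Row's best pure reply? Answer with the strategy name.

a1

Expected payoff of a1: (1/5)·2 + (2/5)·8 + (2/5)·(-1) = 16/5.
Expected payoff of a2: (1/5)·0 + (2/5)·(-2) + (2/5)·5 = 6/5.
The largest is 16/5, so Row's best response is a1.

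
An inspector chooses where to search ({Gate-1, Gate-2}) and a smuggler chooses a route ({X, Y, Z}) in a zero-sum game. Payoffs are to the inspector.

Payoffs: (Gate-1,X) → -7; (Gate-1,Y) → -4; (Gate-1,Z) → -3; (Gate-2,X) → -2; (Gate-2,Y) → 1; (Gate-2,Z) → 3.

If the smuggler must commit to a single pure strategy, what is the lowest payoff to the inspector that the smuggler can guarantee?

-2

Column maxima: X → -2, Y → 1, Z → 3.
The smallest of these is -2.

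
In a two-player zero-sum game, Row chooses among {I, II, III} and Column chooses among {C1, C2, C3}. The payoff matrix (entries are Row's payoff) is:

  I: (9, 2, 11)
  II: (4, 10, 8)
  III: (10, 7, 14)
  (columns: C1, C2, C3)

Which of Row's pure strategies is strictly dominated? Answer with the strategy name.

I

III gives a strictly higher payoff than I against every column: 10 > 9, 7 > 2, 14 > 11.
So I is strictly dominated and Row never plays it.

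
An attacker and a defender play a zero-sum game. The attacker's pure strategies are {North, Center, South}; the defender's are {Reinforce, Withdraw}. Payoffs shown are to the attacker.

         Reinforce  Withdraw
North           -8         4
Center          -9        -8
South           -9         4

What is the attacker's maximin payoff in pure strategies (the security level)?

Row minima: North → -8, Center → -9, South → -9.
The best of these is -8.

-8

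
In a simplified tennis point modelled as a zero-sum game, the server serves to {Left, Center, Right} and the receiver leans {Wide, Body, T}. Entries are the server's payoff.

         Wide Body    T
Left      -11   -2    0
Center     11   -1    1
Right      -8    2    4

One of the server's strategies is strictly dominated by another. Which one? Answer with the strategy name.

Left

Center gives a strictly higher payoff than Left against every column: 11 > -11, -1 > -2, 1 > 0.
So Left is strictly dominated and the server never plays it.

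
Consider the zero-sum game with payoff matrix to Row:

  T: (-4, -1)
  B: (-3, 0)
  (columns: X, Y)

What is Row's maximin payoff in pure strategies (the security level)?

-3

Row minima: T → -4, B → -3.
The best of these is -3.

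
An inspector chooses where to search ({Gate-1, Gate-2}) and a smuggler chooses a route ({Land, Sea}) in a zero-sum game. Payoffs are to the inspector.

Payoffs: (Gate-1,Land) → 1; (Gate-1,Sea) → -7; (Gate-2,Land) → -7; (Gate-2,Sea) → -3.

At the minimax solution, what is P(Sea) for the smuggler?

2/3

Row minima: Gate-1 → -7, Gate-2 → -7; maximin = -7.
Column maxima: Land → 1, Sea → -3; minimax = -3.
-7 ≠ -3, so there is no saddle point; optimal play is mixed.
Let the inspector play Gate-1 with probability p. Expected payoff against Land: 1p + (-7)(1−p) = 8p − 7; against Sea: (-7)p + (-3)(1−p) = −4p − 3.
Setting these equal: 8p − 7 = −4p − 3 ⇒ 12p = 4 ⇒ p = 1/3, and the value is (8)·(1/3) − 7 = -13/3.
For the smuggler: with q = P(Land), equating Gate-1's and Gate-2's payoffs gives 8q − 7 = −4q − 3 ⇒ q = 1/3.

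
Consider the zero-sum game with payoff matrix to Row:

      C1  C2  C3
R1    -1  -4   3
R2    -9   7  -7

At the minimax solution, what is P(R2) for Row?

3/19

Row minima: R1 → -4, R2 → -9; maximin = -4.
Column maxima: C1 → -1, C2 → 7, C3 → 3; minimax = -1.
-4 ≠ -1, so there is no saddle point; optimal play is mixed.
C3 is strictly dominated by C1 (it gives Row strictly more in every row), so Column never plays it.
On the remaining 2×2 (R1, R2 vs C1, C2):
Let Row play R1 with probability p. Expected payoff against C1: (-1)p + (-9)(1−p) = 8p − 9; against C2: (-4)p + 7(1−p) = −11p + 7.
Setting these equal: 8p − 9 = −11p + 7 ⇒ 19p = 16 ⇒ p = 16/19, and the value is (8)·(16/19) − 9 = -43/19.
For Column: with q = P(C1), equating R1's and R2's payoffs gives 3q − 4 = −16q + 7 ⇒ q = 11/19.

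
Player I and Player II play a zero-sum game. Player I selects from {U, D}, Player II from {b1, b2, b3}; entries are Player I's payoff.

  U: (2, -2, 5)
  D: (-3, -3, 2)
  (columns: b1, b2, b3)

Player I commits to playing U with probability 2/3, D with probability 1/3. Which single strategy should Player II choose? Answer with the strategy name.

b2

If Player II plays b1, Player I's expected payoff is (2/3)·2 + (1/3)·(-3) = 1/3.
If Player II plays b2, Player I's expected payoff is (2/3)·(-2) + (1/3)·(-3) = -7/3.
If Player II plays b3, Player I's expected payoff is (2/3)·5 + (1/3)·2 = 4.
Player II minimizes Player I's payoff; the smallest is -7/3, so the best response is b2.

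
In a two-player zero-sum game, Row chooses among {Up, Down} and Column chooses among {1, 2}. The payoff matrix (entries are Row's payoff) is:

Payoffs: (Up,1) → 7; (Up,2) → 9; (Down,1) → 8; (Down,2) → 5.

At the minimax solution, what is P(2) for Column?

1/5

Row minima: Up → 7, Down → 5; maximin = 7.
Column maxima: 1 → 8, 2 → 9; minimax = 8.
7 ≠ 8, so there is no saddle point; optimal play is mixed.
Let Row play Up with probability p. Expected payoff against 1: 7p + 8(1−p) = −p + 8; against 2: 9p + 5(1−p) = 4p + 5.
Setting these equal: −p + 8 = 4p + 5 ⇒ −5p = -3 ⇒ p = 3/5, and the value is (-1)·(3/5) + 8 = 37/5.
For Column: with q = P(1), equating Up's and Down's payoffs gives −2q + 9 = 3q + 5 ⇒ q = 4/5.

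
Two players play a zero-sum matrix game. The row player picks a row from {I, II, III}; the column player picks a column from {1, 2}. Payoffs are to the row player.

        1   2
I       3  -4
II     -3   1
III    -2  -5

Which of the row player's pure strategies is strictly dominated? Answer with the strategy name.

III

I gives a strictly higher payoff than III against every column: 3 > -2, -4 > -5.
So III is strictly dominated and the row player never plays it.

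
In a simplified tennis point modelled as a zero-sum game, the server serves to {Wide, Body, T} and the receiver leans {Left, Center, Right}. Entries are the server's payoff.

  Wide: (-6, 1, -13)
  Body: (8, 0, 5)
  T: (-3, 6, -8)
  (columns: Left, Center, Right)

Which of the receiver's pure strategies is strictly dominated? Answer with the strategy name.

Right holds the server's payoff strictly below Left in every row: -13 < -6, 5 < 8, -8 < -3.
So Left is strictly dominated for the receiver.

Left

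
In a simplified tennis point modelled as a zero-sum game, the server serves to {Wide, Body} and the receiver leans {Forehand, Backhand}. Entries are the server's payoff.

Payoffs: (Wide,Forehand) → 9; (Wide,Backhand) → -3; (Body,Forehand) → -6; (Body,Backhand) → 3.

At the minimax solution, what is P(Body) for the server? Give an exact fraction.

4/7

Row minima: Wide → -3, Body → -6; maximin = -3.
Column maxima: Forehand → 9, Backhand → 3; minimax = 3.
-3 ≠ 3, so there is no saddle point; optimal play is mixed.
Let the server play Wide with probability p. Expected payoff against Forehand: 9p + (-6)(1−p) = 15p − 6; against Backhand: (-3)p + 3(1−p) = −6p + 3.
Setting these equal: 15p − 6 = −6p + 3 ⇒ 21p = 9 ⇒ p = 3/7, and the value is (15)·(3/7) − 6 = 3/7.
For the receiver: with q = P(Forehand), equating Wide's and Body's payoffs gives 12q − 3 = −9q + 3 ⇒ q = 2/7.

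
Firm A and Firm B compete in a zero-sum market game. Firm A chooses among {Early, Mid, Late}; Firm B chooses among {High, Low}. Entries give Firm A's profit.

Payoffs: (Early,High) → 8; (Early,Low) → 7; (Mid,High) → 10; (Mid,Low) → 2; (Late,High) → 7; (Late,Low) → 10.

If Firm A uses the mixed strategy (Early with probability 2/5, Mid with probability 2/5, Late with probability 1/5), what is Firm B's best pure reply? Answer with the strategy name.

Low

If Firm B plays High, Firm A's expected payoff is (2/5)·8 + (2/5)·10 + (1/5)·7 = 43/5.
If Firm B plays Low, Firm A's expected payoff is (2/5)·7 + (2/5)·2 + (1/5)·10 = 28/5.
Firm B minimizes Firm A's payoff; the smallest is 28/5, so the best response is Low.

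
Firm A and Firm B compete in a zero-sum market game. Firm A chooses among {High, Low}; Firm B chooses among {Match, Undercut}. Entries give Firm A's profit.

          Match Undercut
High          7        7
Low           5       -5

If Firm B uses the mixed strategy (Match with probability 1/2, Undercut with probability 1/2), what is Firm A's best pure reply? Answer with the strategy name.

High

Expected payoff of High: (1/2)·7 + (1/2)·7 = 7.
Expected payoff of Low: (1/2)·5 + (1/2)·(-5) = 0.
The largest is 7, so Firm A's best response is High.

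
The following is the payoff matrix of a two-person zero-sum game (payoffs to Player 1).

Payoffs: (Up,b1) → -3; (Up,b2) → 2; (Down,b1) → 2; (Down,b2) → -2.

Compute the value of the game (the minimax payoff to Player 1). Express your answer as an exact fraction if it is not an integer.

-2/9

Row minima: Up → -3, Down → -2; maximin = -2.
Column maxima: b1 → 2, b2 → 2; minimax = 2.
-2 ≠ 2, so there is no saddle point; optimal play is mixed.
Let Player 1 play Up with probability p. Expected payoff against b1: (-3)p + 2(1−p) = −5p + 2; against b2: 2p + (-2)(1−p) = 4p − 2.
Setting these equal: −5p + 2 = 4p − 2 ⇒ −9p = -4 ⇒ p = 4/9, and the value is (-5)·(4/9) + 2 = -2/9.
For Player 2: with q = P(b1), equating Up's and Down's payoffs gives −5q + 2 = 4q − 2 ⇒ q = 4/9.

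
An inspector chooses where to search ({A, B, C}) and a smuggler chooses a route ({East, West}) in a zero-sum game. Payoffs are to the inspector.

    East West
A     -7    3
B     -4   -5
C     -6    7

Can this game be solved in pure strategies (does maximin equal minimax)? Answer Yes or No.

No

Row minima: A → -7, B → -5, C → -6; maximin = -5.
Column maxima: East → -4, West → 7; minimax = -4.
-5 ≠ -4, so no pure-strategy equilibrium exists.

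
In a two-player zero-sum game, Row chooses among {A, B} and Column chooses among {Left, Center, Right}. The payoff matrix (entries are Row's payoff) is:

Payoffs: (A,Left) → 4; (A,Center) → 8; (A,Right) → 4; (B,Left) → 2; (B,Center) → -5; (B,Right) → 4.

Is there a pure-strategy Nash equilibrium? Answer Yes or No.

Yes

Row minima: A → 4, B → -5; maximin = 4.
Column maxima: Left → 4, Center → 8, Right → 4; minimax = 4.
maximin = minimax = 4, so a saddle point exists.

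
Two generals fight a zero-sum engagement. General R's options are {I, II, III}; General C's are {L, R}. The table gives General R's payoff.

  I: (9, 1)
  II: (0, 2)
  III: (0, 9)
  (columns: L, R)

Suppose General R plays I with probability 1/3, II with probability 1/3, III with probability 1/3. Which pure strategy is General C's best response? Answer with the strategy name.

L

If General C plays L, General R's expected payoff is (1/3)·9 + (1/3)·0 + (1/3)·0 = 3.
If General C plays R, General R's expected payoff is (1/3)·1 + (1/3)·2 + (1/3)·9 = 4.
General C minimizes General R's payoff; the smallest is 3, so the best response is L.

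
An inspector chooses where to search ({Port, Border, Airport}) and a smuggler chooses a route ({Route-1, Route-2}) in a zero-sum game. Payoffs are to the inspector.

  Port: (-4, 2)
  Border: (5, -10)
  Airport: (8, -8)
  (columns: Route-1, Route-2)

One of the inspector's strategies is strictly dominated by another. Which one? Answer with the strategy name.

Airport gives a strictly higher payoff than Border against every column: 8 > 5, -8 > -10.
So Border is strictly dominated and the inspector never plays it.

Border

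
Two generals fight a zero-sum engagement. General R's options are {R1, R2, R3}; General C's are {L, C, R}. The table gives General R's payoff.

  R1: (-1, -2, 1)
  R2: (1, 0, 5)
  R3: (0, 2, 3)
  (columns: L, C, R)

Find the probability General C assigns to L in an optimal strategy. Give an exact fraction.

Row minima: R1 → -2, R2 → 0, R3 → 0; maximin = 0.
Column maxima: L → 1, C → 2, R → 5; minimax = 1.
0 ≠ 1, so there is no saddle point; optimal play is mixed.
R1 is strictly dominated by R2, so General R never plays it.
R is strictly dominated by L (it gives General R strictly more in every row), so General C never plays it.
On the remaining 2×2 (R2, R3 vs L, C):
Let General R play R2 with probability p. Expected payoff against L: 1p + 0(1−p) = p; against C: 0p + 2(1−p) = −2p + 2.
Setting these equal: p = −2p + 2 ⇒ 3p = 2 ⇒ p = 2/3, and the value is (1)·(2/3) = 2/3.
For General C: with q = P(L), equating R2's and R3's payoffs gives q = −2q + 2 ⇒ q = 2/3.

2/3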